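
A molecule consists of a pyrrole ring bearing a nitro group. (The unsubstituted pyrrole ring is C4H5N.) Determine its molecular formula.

Atom tally by fragment:
  pyrrole ring core → C:4 H:5 N:1
  (− 1 ring H displaced by substituents)
  + NO2 → N:1 O:2
Element totals:
  C: 4
  H: 4
  N: 2
  O: 2

C4H4N2O2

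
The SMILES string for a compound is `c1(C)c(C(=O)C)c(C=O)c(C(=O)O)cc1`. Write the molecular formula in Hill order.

C11H10O4

Atom tally by fragment:
  benzene ring core → C:6 H:6
  (− 4 ring H displaced by substituents)
  + CH3 → C:1 H:3
  + COCH3 → C:2 H:3 O:1
  + CHO → C:1 H:1 O:1
  + COOH → C:1 H:1 O:2
Element totals:
  C: 11
  H: 10
  O: 4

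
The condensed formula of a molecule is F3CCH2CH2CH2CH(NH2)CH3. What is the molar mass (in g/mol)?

Element totals:
  C: 6
  H: 12
  F: 3
  N: 1
Molecular formula: C6H12F3N.
  M = 6(12.011) + 12(1.008) + 3(18.998) + 14.007
    = 72.066 + 12.096 + 56.994 + 14.007 = 155.163

155.16 g/mol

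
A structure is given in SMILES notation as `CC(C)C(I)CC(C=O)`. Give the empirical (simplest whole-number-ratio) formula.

Atom tally by fragment:
  CH3 → C:1 H:3
  CH(CH3) → C:2 H:4
  CH(I) → C:1 H:1 I:1
  CH2 → C:1 H:2
  CH2CHO → C:2 H:3 O:1
Element totals:
  C: 7
  H: 13
  I: 1
  O: 1
Molecular formula: C7H13IO.
gcd of subscripts (7, 13, 1, 1) = 1, so the empirical formula equals the molecular formula.

C7H13IO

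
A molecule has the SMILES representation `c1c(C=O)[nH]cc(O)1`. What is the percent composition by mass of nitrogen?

Atom tally by fragment:
  pyrrole ring core → C:4 H:5 N:1
  (− 2 ring H displaced by substituents)
  + CHO → C:1 H:1 O:1
  + OH → O:1 H:1
Element totals:
  C: 5
  H: 5
  N: 1
  O: 2
Molecular formula: C5H5NO2.
Molar mass = 111.100 g/mol.
Mass from N: 1 × 14.007 = 14.007 g/mol.
%N = 14.007 / 111.100 × 100 = 12.61%.

12.61%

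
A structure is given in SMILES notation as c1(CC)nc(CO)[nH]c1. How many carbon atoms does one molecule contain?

Atom tally by fragment:
  imidazole ring core → C:3 H:4 N:2
  (− 2 ring H displaced by substituents)
  + C2H5 → C:2 H:5
  + CH2OH → C:1 H:3 O:1
Element totals:
  C: 6
  H: 10
  N: 2
  O: 1

6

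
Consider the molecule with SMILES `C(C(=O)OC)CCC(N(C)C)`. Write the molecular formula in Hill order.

Atom tally by fragment:
  CH3OOCCH2 → C:3 H:5 O:2
  CH2 → C:1 H:2
  CH2 → C:1 H:2
  CH2N(CH3)2 → C:3 H:8 N:1
Element totals:
  C: 8
  H: 17
  N: 1
  O: 2

C8H17NO2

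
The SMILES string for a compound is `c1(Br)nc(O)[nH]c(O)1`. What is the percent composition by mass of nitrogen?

Atom tally by fragment:
  imidazole ring core → C:3 H:4 N:2
  (− 3 ring H displaced by substituents)
  + Br → Br:1
  + OH → O:1 H:1
  + OH → O:1 H:1
Element totals:
  C: 3
  H: 3
  Br: 1
  N: 2
  O: 2
Molecular formula: C3H3BrN2O2.
Molar mass = 178.973 g/mol.
Mass from N: 2 × 14.007 = 28.014 g/mol.
%N = 28.014 / 178.973 × 100 = 15.65%.

15.65%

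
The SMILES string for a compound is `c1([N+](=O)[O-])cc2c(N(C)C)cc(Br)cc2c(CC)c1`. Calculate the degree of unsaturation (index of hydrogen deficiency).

Atom tally by fragment:
  naphthalene ring system core → C:10 H:8
  (− 4 ring H displaced by substituents)
  + NO2 → N:1 O:2
  + N(CH3)2 → N:1 C:2 H:6
  + Br → Br:1
  + C2H5 → C:2 H:5
Element totals:
  C: 14
  H: 15
  Br: 1
  N: 2
  O: 2
Molecular formula: C14H15BrN2O2.
DoU = (2C + 2 + N − H − X) / 2 = (2·14 + 2 + 2 − 15 − 1) / 2 = 8.

8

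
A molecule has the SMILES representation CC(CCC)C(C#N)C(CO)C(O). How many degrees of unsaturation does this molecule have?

Atom tally by fragment:
  CH3 → C:1 H:3
  CH(CH2CH2CH3) → C:4 H:8
  CH(CN) → C:2 H:1 N:1
  CH(CH2OH) → C:2 H:4 O:1
  CH2OH → C:1 H:3 O:1
Element totals:
  C: 10
  H: 19
  N: 1
  O: 2
Molecular formula: C10H19NO2.
DoU = (2C + 2 + N − H − X) / 2 = (2·10 + 2 + 1 − 19 − 0) / 2 = 2.

2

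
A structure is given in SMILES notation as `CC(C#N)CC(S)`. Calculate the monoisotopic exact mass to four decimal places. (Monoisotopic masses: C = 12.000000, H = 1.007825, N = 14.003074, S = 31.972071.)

Atom tally by fragment:
  CH3 → C:1 H:3
  CH(CN) → C:2 H:1 N:1
  CH2 → C:1 H:2
  CH2SH → C:1 H:3 S:1
Element totals:
  C: 5
  H: 9
  N: 1
  S: 1
Molecular formula: C5H9NS.
  M = 5(12.0) + 9(1.007825) + 14.003074 + 31.972071
    = 60.000000 + 9.070425 + 14.003074 + 31.972071 = 115.045570

115.0456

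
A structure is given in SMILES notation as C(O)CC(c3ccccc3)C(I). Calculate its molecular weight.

Atom tally by fragment:
  HOCH2 → C:1 H:3 O:1
  CH2 → C:1 H:2
  CH(C6H5) → C:7 H:6
  CH2I → C:1 H:2 I:1
Element totals:
  C: 10
  H: 13
  I: 1
  O: 1
Molecular formula: C10H13IO.
  M = 10(12.011) + 13(1.008) + 126.904 + 15.999
    = 120.110 + 13.104 + 126.904 + 15.999 = 276.117

276.12 g/mol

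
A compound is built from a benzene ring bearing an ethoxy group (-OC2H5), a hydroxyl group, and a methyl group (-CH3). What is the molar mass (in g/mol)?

Atom tally by fragment:
  benzene ring core → C:6 H:6
  (− 3 ring H displaced by substituents)
  + OC2H5 → C:2 H:5 O:1
  + OH → O:1 H:1
  + CH3 → C:1 H:3
Element totals:
  C: 9
  H: 12
  O: 2
Molecular formula: C9H12O2.
  M = 9(12.011) + 12(1.008) + 2(15.999)
    = 108.099 + 12.096 + 31.998 = 152.193

152.19 g/mol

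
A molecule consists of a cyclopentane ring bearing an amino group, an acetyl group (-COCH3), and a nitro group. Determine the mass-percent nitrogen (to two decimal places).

16.27%

Atom tally by fragment:
  cyclopentane ring core → C:5 H:10
  (− 3 ring H displaced by substituents)
  + NH2 → N:1 H:2
  + COCH3 → C:2 H:3 O:1
  + NO2 → N:1 O:2
Element totals:
  C: 7
  H: 12
  N: 2
  O: 3
Molecular formula: C7H12N2O3.
Molar mass = 172.184 g/mol.
Mass from N: 2 × 14.007 = 28.014 g/mol.
%N = 28.014 / 172.184 × 100 = 16.27%.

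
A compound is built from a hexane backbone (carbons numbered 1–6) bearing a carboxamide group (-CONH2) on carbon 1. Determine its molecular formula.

Atom tally by fragment:
  H2NOCCH2 → C:2 H:4 O:1 N:1
  CH2 → C:1 H:2
  CH2 → C:1 H:2
  CH2 → C:1 H:2
  CH2 → C:1 H:2
  CH3 → C:1 H:3
Element totals:
  C: 7
  H: 15
  N: 1
  O: 1

C7H15NO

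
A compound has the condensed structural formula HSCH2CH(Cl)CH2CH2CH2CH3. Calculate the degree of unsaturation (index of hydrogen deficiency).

0

Atom tally by fragment:
  HSCH2 → C:1 H:3 S:1
  CH(Cl) → C:1 H:1 Cl:1
  CH2 → C:1 H:2
  CH2 → C:1 H:2
  CH2 → C:1 H:2
  CH3 → C:1 H:3
Element totals:
  C: 6
  H: 13
  Cl: 1
  S: 1
Molecular formula: C6H13ClS.
DoU = (2C + 2 + N − H − X) / 2 = (2·6 + 2 + 0 − 13 − 1) / 2 = 0.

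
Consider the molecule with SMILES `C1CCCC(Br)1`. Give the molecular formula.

C5H9Br

Atom tally by fragment:
  cyclopentane ring core → C:5 H:10
  (− 1 ring H displaced by substituents)
  + Br → Br:1
Element totals:
  C: 5
  H: 9
  Br: 1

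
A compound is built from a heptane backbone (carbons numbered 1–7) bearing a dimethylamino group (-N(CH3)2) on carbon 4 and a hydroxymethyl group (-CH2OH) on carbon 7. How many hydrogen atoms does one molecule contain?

Atom tally by fragment:
  CH3 → C:1 H:3
  CH2 → C:1 H:2
  CH2 → C:1 H:2
  CH(N(CH3)2) → C:3 H:7 N:1
  CH2 → C:1 H:2
  CH2 → C:1 H:2
  CH2CH2OH → C:2 H:5 O:1
Element totals:
  C: 10
  H: 23
  N: 1
  O: 1

23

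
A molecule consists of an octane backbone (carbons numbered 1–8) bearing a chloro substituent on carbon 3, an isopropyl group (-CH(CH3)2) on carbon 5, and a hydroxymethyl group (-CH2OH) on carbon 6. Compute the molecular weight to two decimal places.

220.78 g/mol

Atom tally by fragment:
  CH3 → C:1 H:3
  CH2 → C:1 H:2
  CH(Cl) → C:1 H:1 Cl:1
  CH2 → C:1 H:2
  CH(CH(CH3)2) → C:4 H:8
  CH(CH2OH) → C:2 H:4 O:1
  CH2 → C:1 H:2
  CH3 → C:1 H:3
Element totals:
  C: 12
  H: 25
  Cl: 1
  O: 1
Molecular formula: C12H25ClO.
  M = 12(12.011) + 25(1.008) + 35.45 + 15.999
    = 144.132 + 25.200 + 35.450 + 15.999 = 220.781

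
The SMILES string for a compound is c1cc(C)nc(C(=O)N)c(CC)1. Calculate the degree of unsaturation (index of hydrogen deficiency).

Atom tally by fragment:
  pyridine ring core → C:5 H:5 N:1
  (− 3 ring H displaced by substituents)
  + CH3 → C:1 H:3
  + CONH2 → C:1 H:2 O:1 N:1
  + C2H5 → C:2 H:5
Element totals:
  C: 9
  H: 12
  N: 2
  O: 1
Molecular formula: C9H12N2O.
DoU = (2C + 2 + N − H − X) / 2 = (2·9 + 2 + 2 − 12 − 0) / 2 = 5.

5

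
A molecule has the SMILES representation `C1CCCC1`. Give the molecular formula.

Atom tally by fragment:
  cyclopentane ring core → C:5 H:10
Element totals:
  C: 5
  H: 10

C5H10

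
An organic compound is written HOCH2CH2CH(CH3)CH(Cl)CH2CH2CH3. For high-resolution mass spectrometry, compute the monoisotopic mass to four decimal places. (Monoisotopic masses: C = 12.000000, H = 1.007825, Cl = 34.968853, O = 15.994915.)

164.0968

Atom tally by fragment:
  HOCH2CH2 → C:2 H:5 O:1
  CH(CH3) → C:2 H:4
  CH(Cl) → C:1 H:1 Cl:1
  CH2 → C:1 H:2
  CH2 → C:1 H:2
  CH3 → C:1 H:3
Element totals:
  C: 8
  H: 17
  Cl: 1
  O: 1
Molecular formula: C8H17ClO.
  M = 8(12.0) + 17(1.007825) + 34.968853 + 15.994915
    = 96.000000 + 17.133025 + 34.968853 + 15.994915 = 164.096793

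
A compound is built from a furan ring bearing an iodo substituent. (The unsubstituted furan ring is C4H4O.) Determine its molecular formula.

Atom tally by fragment:
  furan ring core → C:4 H:4 O:1
  (− 1 ring H displaced by substituents)
  + I → I:1
Element totals:
  C: 4
  H: 3
  I: 1
  O: 1

C4H3IO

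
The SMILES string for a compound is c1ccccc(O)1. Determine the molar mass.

94.11 g/mol

Atom tally by fragment:
  benzene ring core → C:6 H:6
  (− 1 ring H displaced by substituents)
  + OH → O:1 H:1
Element totals:
  C: 6
  H: 6
  O: 1
Molecular formula: C6H6O.
  M = 6(12.011) + 6(1.008) + 15.999
    = 72.066 + 6.048 + 15.999 = 94.113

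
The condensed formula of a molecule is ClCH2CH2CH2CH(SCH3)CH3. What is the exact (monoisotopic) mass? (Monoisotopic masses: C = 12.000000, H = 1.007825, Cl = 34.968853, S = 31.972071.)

152.0426

Atom tally by fragment:
  ClCH2 → C:1 H:2 Cl:1
  CH2 → C:1 H:2
  CH2 → C:1 H:2
  CH(SCH3) → C:2 H:4 S:1
  CH3 → C:1 H:3
Element totals:
  C: 6
  H: 13
  Cl: 1
  S: 1
Molecular formula: C6H13ClS.
  M = 6(12.0) + 13(1.007825) + 34.968853 + 31.972071
    = 72.000000 + 13.101725 + 34.968853 + 31.972071 = 152.042649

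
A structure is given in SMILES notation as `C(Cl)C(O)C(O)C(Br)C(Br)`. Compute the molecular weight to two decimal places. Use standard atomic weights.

Atom tally by fragment:
  ClCH2 → C:1 H:2 Cl:1
  CH(OH) → C:1 H:2 O:1
  CH(OH) → C:1 H:2 O:1
  CH(Br) → C:1 H:1 Br:1
  CH2Br → C:1 H:2 Br:1
Element totals:
  C: 5
  H: 9
  Br: 2
  Cl: 1
  O: 2
Molecular formula: C5H9Br2ClO2.
  M = 5(12.011) + 9(1.008) + 2(79.904) + 35.45 + 2(15.999)
    = 60.055 + 9.072 + 159.808 + 35.450 + 31.998 = 296.383

296.38 g/mol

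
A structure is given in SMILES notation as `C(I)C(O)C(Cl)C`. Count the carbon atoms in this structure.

Atom tally by fragment:
  ICH2 → C:1 H:2 I:1
  CH(OH) → C:1 H:2 O:1
  CH(Cl) → C:1 H:1 Cl:1
  CH3 → C:1 H:3
Element totals:
  C: 4
  H: 8
  Cl: 1
  I: 1
  O: 1

4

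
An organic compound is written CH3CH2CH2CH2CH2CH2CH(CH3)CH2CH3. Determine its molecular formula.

Atom tally by fragment:
  CH3 → C:1 H:3
  CH2 → C:1 H:2
  CH2 → C:1 H:2
  CH2 → C:1 H:2
  CH2 → C:1 H:2
  CH2 → C:1 H:2
  CH(CH3) → C:2 H:4
  CH2 → C:1 H:2
  CH3 → C:1 H:3
Element totals:
  C: 10
  H: 22

C10H22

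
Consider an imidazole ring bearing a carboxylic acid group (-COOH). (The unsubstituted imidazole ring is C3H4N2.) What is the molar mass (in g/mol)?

112.09 g/mol

Atom tally by fragment:
  imidazole ring core → C:3 H:4 N:2
  (− 1 ring H displaced by substituents)
  + COOH → C:1 H:1 O:2
Element totals:
  C: 4
  H: 4
  N: 2
  O: 2
Molecular formula: C4H4N2O2.
  M = 4(12.011) + 4(1.008) + 2(14.007) + 2(15.999)
    = 48.044 + 4.032 + 28.014 + 31.998 = 112.088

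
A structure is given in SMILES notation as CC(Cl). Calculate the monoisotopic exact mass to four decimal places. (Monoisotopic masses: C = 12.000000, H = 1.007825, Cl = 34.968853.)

Atom tally by fragment:
  CH3 → C:1 H:3
  CH2Cl → C:1 H:2 Cl:1
Element totals:
  C: 2
  H: 5
  Cl: 1
Molecular formula: C2H5Cl.
  M = 2(12.0) + 5(1.007825) + 34.968853
    = 24.000000 + 5.039125 + 34.968853 = 64.007978

64.0080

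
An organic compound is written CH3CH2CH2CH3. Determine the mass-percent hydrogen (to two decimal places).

Atom tally by fragment:
  CH3 → C:1 H:3
  CH2 → C:1 H:2
  CH2 → C:1 H:2
  CH3 → C:1 H:3
Element totals:
  C: 4
  H: 10
Molecular formula: C4H10.
Molar mass = 58.124 g/mol.
Mass from H: 10 × 1.008 = 10.080 g/mol.
%H = 10.080 / 58.124 × 100 = 17.34%.

17.34%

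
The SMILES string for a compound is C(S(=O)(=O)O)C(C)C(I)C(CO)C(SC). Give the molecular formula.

C8H17IO4S2

Atom tally by fragment:
  HO3SCH2 → C:1 H:3 S:1 O:3
  CH(CH3) → C:2 H:4
  CH(I) → C:1 H:1 I:1
  CH(CH2OH) → C:2 H:4 O:1
  CH2SCH3 → C:2 H:5 S:1
Element totals:
  C: 8
  H: 17
  I: 1
  O: 4
  S: 2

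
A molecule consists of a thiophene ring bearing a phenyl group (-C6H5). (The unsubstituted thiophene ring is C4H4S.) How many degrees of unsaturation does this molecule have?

7

Atom tally by fragment:
  thiophene ring core → C:4 H:4 S:1
  (− 1 ring H displaced by substituents)
  + C6H5 → C:6 H:5
Element totals:
  C: 10
  H: 8
  S: 1
Molecular formula: C10H8S.
DoU = (2C + 2 + N − H − X) / 2 = (2·10 + 2 + 0 − 8 − 0) / 2 = 7.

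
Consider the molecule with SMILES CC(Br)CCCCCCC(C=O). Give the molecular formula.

C10H19BrO

Atom tally by fragment:
  CH3 → C:1 H:3
  CH(Br) → C:1 H:1 Br:1
  CH2 → C:1 H:2
  CH2 → C:1 H:2
  CH2 → C:1 H:2
  CH2 → C:1 H:2
  CH2 → C:1 H:2
  CH2 → C:1 H:2
  CH2CHO → C:2 H:3 O:1
Element totals:
  C: 10
  H: 19
  Br: 1
  O: 1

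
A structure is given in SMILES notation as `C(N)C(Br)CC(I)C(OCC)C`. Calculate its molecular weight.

350.04 g/mol

Atom tally by fragment:
  H2NCH2 → C:1 H:4 N:1
  CH(Br) → C:1 H:1 Br:1
  CH2 → C:1 H:2
  CH(I) → C:1 H:1 I:1
  CH(OC2H5) → C:3 H:6 O:1
  CH3 → C:1 H:3
Element totals:
  C: 8
  H: 17
  Br: 1
  I: 1
  N: 1
  O: 1
Molecular formula: C8H17BrINO.
  M = 8(12.011) + 17(1.008) + 79.904 + 126.904 + 14.007 + 15.999
    = 96.088 + 17.136 + 79.904 + 126.904 + 14.007 + 15.999 = 350.038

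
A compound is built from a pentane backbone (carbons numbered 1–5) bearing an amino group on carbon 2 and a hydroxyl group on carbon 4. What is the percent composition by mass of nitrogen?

Atom tally by fragment:
  CH3 → C:1 H:3
  CH(NH2) → C:1 H:3 N:1
  CH2 → C:1 H:2
  CH(OH) → C:1 H:2 O:1
  CH3 → C:1 H:3
Element totals:
  C: 5
  H: 13
  N: 1
  O: 1
Molecular formula: C5H13NO.
Molar mass = 103.165 g/mol.
Mass from N: 1 × 14.007 = 14.007 g/mol.
%N = 14.007 / 103.165 × 100 = 13.58%.

13.58%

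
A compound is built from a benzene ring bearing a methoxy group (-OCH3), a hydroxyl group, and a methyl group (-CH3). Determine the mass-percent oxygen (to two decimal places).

Atom tally by fragment:
  benzene ring core → C:6 H:6
  (− 3 ring H displaced by substituents)
  + OCH3 → C:1 H:3 O:1
  + OH → O:1 H:1
  + CH3 → C:1 H:3
Element totals:
  C: 8
  H: 10
  O: 2
Molecular formula: C8H10O2.
Molar mass = 138.166 g/mol.
Mass from O: 2 × 15.999 = 31.998 g/mol.
%O = 31.998 / 138.166 × 100 = 23.16%.

23.16%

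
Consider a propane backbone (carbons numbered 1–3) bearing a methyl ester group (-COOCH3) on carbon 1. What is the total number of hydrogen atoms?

10

Atom tally by fragment:
  CH3OOCCH2 → C:3 H:5 O:2
  CH2 → C:1 H:2
  CH3 → C:1 H:3
Element totals:
  C: 5
  H: 10
  O: 2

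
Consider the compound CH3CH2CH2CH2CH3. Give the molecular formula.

Atom tally by fragment:
  CH3 → C:1 H:3
  CH2 → C:1 H:2
  CH2 → C:1 H:2
  CH2 → C:1 H:2
  CH3 → C:1 H:3
Element totals:
  C: 5
  H: 12

C5H12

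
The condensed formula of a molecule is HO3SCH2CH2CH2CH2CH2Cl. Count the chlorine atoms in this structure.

Atom tally by fragment:
  HO3SCH2 → C:1 H:3 S:1 O:3
  CH2 → C:1 H:2
  CH2 → C:1 H:2
  CH2 → C:1 H:2
  CH2Cl → C:1 H:2 Cl:1
Element totals:
  C: 5
  H: 11
  Cl: 1
  O: 3
  S: 1

1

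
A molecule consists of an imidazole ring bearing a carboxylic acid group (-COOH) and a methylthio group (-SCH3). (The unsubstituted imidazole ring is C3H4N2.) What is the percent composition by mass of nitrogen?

Atom tally by fragment:
  imidazole ring core → C:3 H:4 N:2
  (− 2 ring H displaced by substituents)
  + COOH → C:1 H:1 O:2
  + SCH3 → C:1 H:3 S:1
Element totals:
  C: 5
  H: 6
  N: 2
  O: 2
  S: 1
Molecular formula: C5H6N2O2S.
Molar mass = 158.175 g/mol.
Mass from N: 2 × 14.007 = 28.014 g/mol.
%N = 28.014 / 158.175 × 100 = 17.71%.

17.71%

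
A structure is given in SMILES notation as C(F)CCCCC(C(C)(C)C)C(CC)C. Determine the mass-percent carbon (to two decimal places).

Atom tally by fragment:
  FCH2 → C:1 H:2 F:1
  CH2 → C:1 H:2
  CH2 → C:1 H:2
  CH2 → C:1 H:2
  CH2 → C:1 H:2
  CH(C(CH3)3) → C:5 H:10
  CH(C2H5) → C:3 H:6
  CH3 → C:1 H:3
Element totals:
  C: 14
  H: 29
  F: 1
Molecular formula: C14H29F.
Molar mass = 216.384 g/mol.
Mass from C: 14 × 12.011 = 168.154 g/mol.
%C = 168.154 / 216.384 × 100 = 77.71%.

77.71%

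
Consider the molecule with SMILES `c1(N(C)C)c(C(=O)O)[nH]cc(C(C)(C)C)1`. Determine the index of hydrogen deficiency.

4

Atom tally by fragment:
  pyrrole ring core → C:4 H:5 N:1
  (− 3 ring H displaced by substituents)
  + N(CH3)2 → N:1 C:2 H:6
  + COOH → C:1 H:1 O:2
  + C(CH3)3 → C:4 H:9
Element totals:
  C: 11
  H: 18
  N: 2
  O: 2
Molecular formula: C11H18N2O2.
DoU = (2C + 2 + N − H − X) / 2 = (2·11 + 2 + 2 − 18 − 0) / 2 = 4.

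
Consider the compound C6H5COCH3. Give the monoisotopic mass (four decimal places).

Element totals:
  C: 8
  H: 8
  O: 1
Molecular formula: C8H8O.
  M = 8(12.0) + 8(1.007825) + 15.994915
    = 96.000000 + 8.062600 + 15.994915 = 120.057515

120.0575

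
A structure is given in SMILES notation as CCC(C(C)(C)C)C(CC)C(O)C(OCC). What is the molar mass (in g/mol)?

230.39 g/mol

Atom tally by fragment:
  CH3 → C:1 H:3
  CH2 → C:1 H:2
  CH(C(CH3)3) → C:5 H:10
  CH(C2H5) → C:3 H:6
  CH(OH) → C:1 H:2 O:1
  CH2OC2H5 → C:3 H:7 O:1
Element totals:
  C: 14
  H: 30
  O: 2
Molecular formula: C14H30O2.
  M = 14(12.011) + 30(1.008) + 2(15.999)
    = 168.154 + 30.240 + 31.998 = 230.392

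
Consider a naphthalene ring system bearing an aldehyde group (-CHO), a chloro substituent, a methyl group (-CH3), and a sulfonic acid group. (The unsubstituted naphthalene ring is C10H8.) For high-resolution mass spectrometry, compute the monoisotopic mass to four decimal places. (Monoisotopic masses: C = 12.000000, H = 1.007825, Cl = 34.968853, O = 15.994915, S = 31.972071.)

Atom tally by fragment:
  naphthalene ring system core → C:10 H:8
  (− 4 ring H displaced by substituents)
  + CHO → C:1 H:1 O:1
  + Cl → Cl:1
  + CH3 → C:1 H:3
  + SO3H → S:1 O:3 H:1
Element totals:
  C: 12
  H: 9
  Cl: 1
  O: 4
  S: 1
Molecular formula: C12H9ClO4S.
  M = 12(12.0) + 9(1.007825) + 34.968853 + 4(15.994915) + 31.972071
    = 144.000000 + 9.070425 + 34.968853 + 63.979660 + 31.972071 = 283.991009

283.9910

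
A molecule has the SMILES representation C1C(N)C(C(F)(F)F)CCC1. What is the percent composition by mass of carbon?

Atom tally by fragment:
  cyclohexane ring core → C:6 H:12
  (− 2 ring H displaced by substituents)
  + NH2 → N:1 H:2
  + CF3 → C:1 F:3
Element totals:
  C: 7
  H: 12
  F: 3
  N: 1
Molecular formula: C7H12F3N.
Molar mass = 167.174 g/mol.
Mass from C: 7 × 12.011 = 84.077 g/mol.
%C = 84.077 / 167.174 × 100 = 50.29%.

50.29%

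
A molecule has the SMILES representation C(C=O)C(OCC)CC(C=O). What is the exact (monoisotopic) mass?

Atom tally by fragment:
  OHCCH2 → C:2 H:3 O:1
  CH(OC2H5) → C:3 H:6 O:1
  CH2 → C:1 H:2
  CH2CHO → C:2 H:3 O:1
Element totals:
  C: 8
  H: 14
  O: 3
Molecular formula: C8H14O3.
  M = 8(12.0) + 14(1.007825) + 3(15.994915)
    = 96.000000 + 14.109550 + 47.984745 = 158.094295

158.0943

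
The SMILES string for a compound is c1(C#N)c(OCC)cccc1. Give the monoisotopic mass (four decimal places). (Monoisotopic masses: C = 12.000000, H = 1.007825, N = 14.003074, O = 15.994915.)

Atom tally by fragment:
  benzene ring core → C:6 H:6
  (− 2 ring H displaced by substituents)
  + CN → C:1 N:1
  + OC2H5 → C:2 H:5 O:1
Element totals:
  C: 9
  H: 9
  N: 1
  O: 1
Molecular formula: C9H9NO.
  M = 9(12.0) + 9(1.007825) + 14.003074 + 15.994915
    = 108.000000 + 9.070425 + 14.003074 + 15.994915 = 147.068414

147.0684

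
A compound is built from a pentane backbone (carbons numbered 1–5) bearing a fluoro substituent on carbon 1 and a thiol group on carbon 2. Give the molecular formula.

C5H11FS

Atom tally by fragment:
  FCH2 → C:1 H:2 F:1
  CH(SH) → C:1 H:2 S:1
  CH2 → C:1 H:2
  CH2 → C:1 H:2
  CH3 → C:1 H:3
Element totals:
  C: 5
  H: 11
  F: 1
  S: 1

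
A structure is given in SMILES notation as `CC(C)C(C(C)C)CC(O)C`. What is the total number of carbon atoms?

Atom tally by fragment:
  CH3 → C:1 H:3
  CH(CH3) → C:2 H:4
  CH(CH(CH3)2) → C:4 H:8
  CH2 → C:1 H:2
  CH(OH) → C:1 H:2 O:1
  CH3 → C:1 H:3
Element totals:
  C: 10
  H: 22
  O: 1

10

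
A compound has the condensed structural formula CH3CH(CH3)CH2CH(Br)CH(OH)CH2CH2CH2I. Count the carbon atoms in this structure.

9

Element totals:
  C: 9
  H: 18
  Br: 1
  I: 1
  O: 1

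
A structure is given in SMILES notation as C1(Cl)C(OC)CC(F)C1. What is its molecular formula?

Atom tally by fragment:
  cyclopentane ring core → C:5 H:10
  (− 3 ring H displaced by substituents)
  + Cl → Cl:1
  + OCH3 → C:1 H:3 O:1
  + F → F:1
Element totals:
  C: 6
  H: 10
  Cl: 1
  F: 1
  O: 1

C6H10ClFO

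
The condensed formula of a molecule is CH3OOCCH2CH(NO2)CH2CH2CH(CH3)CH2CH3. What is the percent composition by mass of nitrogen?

6.45%

Atom tally by fragment:
  CH3OOCCH2 → C:3 H:5 O:2
  CH(NO2) → C:1 H:1 N:1 O:2
  CH2 → C:1 H:2
  CH2 → C:1 H:2
  CH(CH3) → C:2 H:4
  CH2 → C:1 H:2
  CH3 → C:1 H:3
Element totals:
  C: 10
  H: 19
  N: 1
  O: 4
Molecular formula: C10H19NO4.
Molar mass = 217.265 g/mol.
Mass from N: 1 × 14.007 = 14.007 g/mol.
%N = 14.007 / 217.265 × 100 = 6.45%.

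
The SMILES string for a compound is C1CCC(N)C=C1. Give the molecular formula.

C6H11N

Atom tally by fragment:
  cyclohexene ring core → C:6 H:10
  (− 1 ring H displaced by substituents)
  + NH2 → N:1 H:2
Element totals:
  C: 6
  H: 11
  N: 1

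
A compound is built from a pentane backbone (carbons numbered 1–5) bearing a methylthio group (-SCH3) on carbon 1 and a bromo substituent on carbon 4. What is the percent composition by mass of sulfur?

Atom tally by fragment:
  CH3SCH2 → C:2 H:5 S:1
  CH2 → C:1 H:2
  CH2 → C:1 H:2
  CH(Br) → C:1 H:1 Br:1
  CH3 → C:1 H:3
Element totals:
  C: 6
  H: 13
  Br: 1
  S: 1
Molecular formula: C6H13BrS.
Molar mass = 197.134 g/mol.
Mass from S: 1 × 32.06 = 32.060 g/mol.
%S = 32.060 / 197.134 × 100 = 16.26%.

16.26%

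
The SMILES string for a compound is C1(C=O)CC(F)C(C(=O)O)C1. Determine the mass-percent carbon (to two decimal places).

52.50%

Atom tally by fragment:
  cyclopentane ring core → C:5 H:10
  (− 3 ring H displaced by substituents)
  + CHO → C:1 H:1 O:1
  + F → F:1
  + COOH → C:1 H:1 O:2
Element totals:
  C: 7
  H: 9
  F: 1
  O: 3
Molecular formula: C7H9FO3.
Molar mass = 160.144 g/mol.
Mass from C: 7 × 12.011 = 84.077 g/mol.
%C = 84.077 / 160.144 × 100 = 52.50%.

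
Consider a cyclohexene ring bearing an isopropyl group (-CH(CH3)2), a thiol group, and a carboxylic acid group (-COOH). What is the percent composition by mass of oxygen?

Atom tally by fragment:
  cyclohexene ring core → C:6 H:10
  (− 3 ring H displaced by substituents)
  + CH(CH3)2 → C:3 H:7
  + SH → S:1 H:1
  + COOH → C:1 H:1 O:2
Element totals:
  C: 10
  H: 16
  O: 2
  S: 1
Molecular formula: C10H16O2S.
Molar mass = 200.296 g/mol.
Mass from O: 2 × 15.999 = 31.998 g/mol.
%O = 31.998 / 200.296 × 100 = 15.98%.

15.98%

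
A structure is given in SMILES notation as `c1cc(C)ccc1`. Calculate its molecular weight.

Atom tally by fragment:
  benzene ring core → C:6 H:6
  (− 1 ring H displaced by substituents)
  + CH3 → C:1 H:3
Element totals:
  C: 7
  H: 8
Molecular formula: C7H8.
  M = 7(12.011) + 8(1.008)
    = 84.077 + 8.064 = 92.141

92.14 g/mol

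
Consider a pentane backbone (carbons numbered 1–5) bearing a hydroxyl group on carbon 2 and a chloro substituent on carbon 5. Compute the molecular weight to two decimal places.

122.59 g/mol

Atom tally by fragment:
  CH3 → C:1 H:3
  CH(OH) → C:1 H:2 O:1
  CH2 → C:1 H:2
  CH2 → C:1 H:2
  CH2Cl → C:1 H:2 Cl:1
Element totals:
  C: 5
  H: 11
  Cl: 1
  O: 1
Molecular formula: C5H11ClO.
  M = 5(12.011) + 11(1.008) + 35.45 + 15.999
    = 60.055 + 11.088 + 35.450 + 15.999 = 122.592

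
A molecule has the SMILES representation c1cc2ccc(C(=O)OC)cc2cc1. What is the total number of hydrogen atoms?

Atom tally by fragment:
  naphthalene ring system core → C:10 H:8
  (− 1 ring H displaced by substituents)
  + COOCH3 → C:2 H:3 O:2
Element totals:
  C: 12
  H: 10
  O: 2

10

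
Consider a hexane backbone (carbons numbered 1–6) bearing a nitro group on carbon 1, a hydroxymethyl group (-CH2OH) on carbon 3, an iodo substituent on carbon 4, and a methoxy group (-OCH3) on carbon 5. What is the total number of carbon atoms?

8

Atom tally by fragment:
  O2NCH2 → C:1 H:2 N:1 O:2
  CH2 → C:1 H:2
  CH(CH2OH) → C:2 H:4 O:1
  CH(I) → C:1 H:1 I:1
  CH(OCH3) → C:2 H:4 O:1
  CH3 → C:1 H:3
Element totals:
  C: 8
  H: 16
  I: 1
  N: 1
  O: 4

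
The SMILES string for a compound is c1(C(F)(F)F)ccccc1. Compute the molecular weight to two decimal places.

146.11 g/mol

Atom tally by fragment:
  benzene ring core → C:6 H:6
  (− 1 ring H displaced by substituents)
  + CF3 → C:1 F:3
Element totals:
  C: 7
  H: 5
  F: 3
Molecular formula: C7H5F3.
  M = 7(12.011) + 5(1.008) + 3(18.998)
    = 84.077 + 5.040 + 56.994 = 146.111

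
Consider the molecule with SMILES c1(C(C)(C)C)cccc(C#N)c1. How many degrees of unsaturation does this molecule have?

Atom tally by fragment:
  benzene ring core → C:6 H:6
  (− 2 ring H displaced by substituents)
  + C(CH3)3 → C:4 H:9
  + CN → C:1 N:1
Element totals:
  C: 11
  H: 13
  N: 1
Molecular formula: C11H13N.
DoU = (2C + 2 + N − H − X) / 2 = (2·11 + 2 + 1 − 13 − 0) / 2 = 6.

6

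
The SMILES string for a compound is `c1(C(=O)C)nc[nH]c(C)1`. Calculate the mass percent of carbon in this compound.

58.05%

Atom tally by fragment:
  imidazole ring core → C:3 H:4 N:2
  (− 2 ring H displaced by substituents)
  + COCH3 → C:2 H:3 O:1
  + CH3 → C:1 H:3
Element totals:
  C: 6
  H: 8
  N: 2
  O: 1
Molecular formula: C6H8N2O.
Molar mass = 124.143 g/mol.
Mass from C: 6 × 12.011 = 72.066 g/mol.
%C = 72.066 / 124.143 × 100 = 58.05%.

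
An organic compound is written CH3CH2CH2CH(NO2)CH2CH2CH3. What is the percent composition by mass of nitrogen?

9.65%

Element totals:
  C: 7
  H: 15
  N: 1
  O: 2
Molecular formula: C7H15NO2.
Molar mass = 145.202 g/mol.
Mass from N: 1 × 14.007 = 14.007 g/mol.
%N = 14.007 / 145.202 × 100 = 9.65%.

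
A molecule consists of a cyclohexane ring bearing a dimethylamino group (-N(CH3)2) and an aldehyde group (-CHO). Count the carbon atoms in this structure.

9

Atom tally by fragment:
  cyclohexane ring core → C:6 H:12
  (− 2 ring H displaced by substituents)
  + N(CH3)2 → N:1 C:2 H:6
  + CHO → C:1 H:1 O:1
Element totals:
  C: 9
  H: 17
  N: 1
  O: 1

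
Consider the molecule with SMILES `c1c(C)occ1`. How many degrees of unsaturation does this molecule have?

Atom tally by fragment:
  furan ring core → C:4 H:4 O:1
  (− 1 ring H displaced by substituents)
  + CH3 → C:1 H:3
Element totals:
  C: 5
  H: 6
  O: 1
Molecular formula: C5H6O.
DoU = (2C + 2 + N − H − X) / 2 = (2·5 + 2 + 0 − 6 − 0) / 2 = 3.

3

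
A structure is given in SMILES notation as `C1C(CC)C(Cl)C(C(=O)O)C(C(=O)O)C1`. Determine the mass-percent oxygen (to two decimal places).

27.27%

Atom tally by fragment:
  cyclohexane ring core → C:6 H:12
  (− 4 ring H displaced by substituents)
  + C2H5 → C:2 H:5
  + Cl → Cl:1
  + COOH → C:1 H:1 O:2
  + COOH → C:1 H:1 O:2
Element totals:
  C: 10
  H: 15
  Cl: 1
  O: 4
Molecular formula: C10H15ClO4.
Molar mass = 234.676 g/mol.
Mass from O: 4 × 15.999 = 63.996 g/mol.
%O = 63.996 / 234.676 × 100 = 27.27%.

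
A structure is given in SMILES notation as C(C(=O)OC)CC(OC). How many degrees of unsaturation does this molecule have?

Atom tally by fragment:
  CH3OOCCH2 → C:3 H:5 O:2
  CH2 → C:1 H:2
  CH2OCH3 → C:2 H:5 O:1
Element totals:
  C: 6
  H: 12
  O: 3
Molecular formula: C6H12O3.
DoU = (2C + 2 + N − H − X) / 2 = (2·6 + 2 + 0 − 12 − 0) / 2 = 1.

1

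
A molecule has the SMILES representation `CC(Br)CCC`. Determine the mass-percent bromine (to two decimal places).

Atom tally by fragment:
  CH3 → C:1 H:3
  CH(Br) → C:1 H:1 Br:1
  CH2 → C:1 H:2
  CH2 → C:1 H:2
  CH3 → C:1 H:3
Element totals:
  C: 5
  H: 11
  Br: 1
Molecular formula: C5H11Br.
Molar mass = 151.047 g/mol.
Mass from Br: 1 × 79.904 = 79.904 g/mol.
%Br = 79.904 / 151.047 × 100 = 52.90%.

52.90%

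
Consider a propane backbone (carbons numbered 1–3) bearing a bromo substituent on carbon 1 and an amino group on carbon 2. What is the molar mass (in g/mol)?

Atom tally by fragment:
  BrCH2 → C:1 H:2 Br:1
  CH(NH2) → C:1 H:3 N:1
  CH3 → C:1 H:3
Element totals:
  C: 3
  H: 8
  Br: 1
  N: 1
Molecular formula: C3H8BrN.
  M = 3(12.011) + 8(1.008) + 79.904 + 14.007
    = 36.033 + 8.064 + 79.904 + 14.007 = 138.008

138.01 g/mol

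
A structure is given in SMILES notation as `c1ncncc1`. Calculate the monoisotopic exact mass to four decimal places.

80.0374

Atom tally by fragment:
  pyrimidine ring core → C:4 H:4 N:2
Element totals:
  C: 4
  H: 4
  N: 2
Molecular formula: C4H4N2.
  M = 4(12.0) + 4(1.007825) + 2(14.003074)
    = 48.000000 + 4.031300 + 28.006148 = 80.037448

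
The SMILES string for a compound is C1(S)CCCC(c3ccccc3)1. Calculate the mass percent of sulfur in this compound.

Atom tally by fragment:
  cyclopentane ring core → C:5 H:10
  (− 2 ring H displaced by substituents)
  + SH → S:1 H:1
  + C6H5 → C:6 H:5
Element totals:
  C: 11
  H: 14
  S: 1
Molecular formula: C11H14S.
Molar mass = 178.293 g/mol.
Mass from S: 1 × 32.06 = 32.060 g/mol.
%S = 32.060 / 178.293 × 100 = 17.98%.

17.98%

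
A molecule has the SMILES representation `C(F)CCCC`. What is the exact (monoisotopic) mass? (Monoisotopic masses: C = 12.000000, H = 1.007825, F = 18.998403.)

Atom tally by fragment:
  FCH2 → C:1 H:2 F:1
  CH2 → C:1 H:2
  CH2 → C:1 H:2
  CH2 → C:1 H:2
  CH3 → C:1 H:3
Element totals:
  C: 5
  H: 11
  F: 1
Molecular formula: C5H11F.
  M = 5(12.0) + 11(1.007825) + 18.998403
    = 60.000000 + 11.086075 + 18.998403 = 90.084478

90.0845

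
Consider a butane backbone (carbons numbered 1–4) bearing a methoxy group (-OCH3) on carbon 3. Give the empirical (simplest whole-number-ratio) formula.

Atom tally by fragment:
  CH3 → C:1 H:3
  CH2 → C:1 H:2
  CH(OCH3) → C:2 H:4 O:1
  CH3 → C:1 H:3
Element totals:
  C: 5
  H: 12
  O: 1
Molecular formula: C5H12O.
gcd of subscripts (5, 12, 1) = 1, so the empirical formula equals the molecular formula.

C5H12O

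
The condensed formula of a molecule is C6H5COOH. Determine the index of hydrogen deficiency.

Element totals:
  C: 7
  H: 6
  O: 2
Molecular formula: C7H6O2.
DoU = (2C + 2 + N − H − X) / 2 = (2·7 + 2 + 0 − 6 − 0) / 2 = 5.

5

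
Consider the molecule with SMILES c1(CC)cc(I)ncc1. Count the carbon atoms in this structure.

Atom tally by fragment:
  pyridine ring core → C:5 H:5 N:1
  (− 2 ring H displaced by substituents)
  + C2H5 → C:2 H:5
  + I → I:1
Element totals:
  C: 7
  H: 8
  I: 1
  N: 1

7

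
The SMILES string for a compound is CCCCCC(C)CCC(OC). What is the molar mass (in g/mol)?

Atom tally by fragment:
  CH3 → C:1 H:3
  CH2 → C:1 H:2
  CH2 → C:1 H:2
  CH2 → C:1 H:2
  CH2 → C:1 H:2
  CH(CH3) → C:2 H:4
  CH2 → C:1 H:2
  CH2 → C:1 H:2
  CH2OCH3 → C:2 H:5 O:1
Element totals:
  C: 11
  H: 24
  O: 1
Molecular formula: C11H24O.
  M = 11(12.011) + 24(1.008) + 15.999
    = 132.121 + 24.192 + 15.999 = 172.312

172.31 g/mol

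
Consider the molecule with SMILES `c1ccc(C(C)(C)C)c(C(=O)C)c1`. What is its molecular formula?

Atom tally by fragment:
  benzene ring core → C:6 H:6
  (− 2 ring H displaced by substituents)
  + C(CH3)3 → C:4 H:9
  + COCH3 → C:2 H:3 O:1
Element totals:
  C: 12
  H: 16
  O: 1

C12H16O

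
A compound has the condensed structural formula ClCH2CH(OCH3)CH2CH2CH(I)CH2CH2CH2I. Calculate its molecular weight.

430.49 g/mol

Element totals:
  C: 9
  H: 17
  Cl: 1
  I: 2
  O: 1
Molecular formula: C9H17ClI2O.
  M = 9(12.011) + 17(1.008) + 35.45 + 2(126.904) + 15.999
    = 108.099 + 17.136 + 35.450 + 253.808 + 15.999 = 430.492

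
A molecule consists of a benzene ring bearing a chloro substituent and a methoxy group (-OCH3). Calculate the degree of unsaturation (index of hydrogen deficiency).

4

Atom tally by fragment:
  benzene ring core → C:6 H:6
  (− 2 ring H displaced by substituents)
  + Cl → Cl:1
  + OCH3 → C:1 H:3 O:1
Element totals:
  C: 7
  H: 7
  Cl: 1
  O: 1
Molecular formula: C7H7ClO.
DoU = (2C + 2 + N − H − X) / 2 = (2·7 + 2 + 0 − 7 − 1) / 2 = 4.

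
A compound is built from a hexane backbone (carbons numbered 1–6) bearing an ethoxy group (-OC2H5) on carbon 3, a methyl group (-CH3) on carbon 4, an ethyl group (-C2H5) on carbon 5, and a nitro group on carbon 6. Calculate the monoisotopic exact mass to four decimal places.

217.1678

Atom tally by fragment:
  CH3 → C:1 H:3
  CH2 → C:1 H:2
  CH(OC2H5) → C:3 H:6 O:1
  CH(CH3) → C:2 H:4
  CH(C2H5) → C:3 H:6
  CH2NO2 → C:1 H:2 N:1 O:2
Element totals:
  C: 11
  H: 23
  N: 1
  O: 3
Molecular formula: C11H23NO3.
  M = 11(12.0) + 23(1.007825) + 14.003074 + 3(15.994915)
    = 132.000000 + 23.179975 + 14.003074 + 47.984745 = 217.167794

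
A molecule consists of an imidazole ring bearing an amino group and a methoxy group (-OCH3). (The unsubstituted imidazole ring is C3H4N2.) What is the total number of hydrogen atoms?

Atom tally by fragment:
  imidazole ring core → C:3 H:4 N:2
  (− 2 ring H displaced by substituents)
  + NH2 → N:1 H:2
  + OCH3 → C:1 H:3 O:1
Element totals:
  C: 4
  H: 7
  N: 3
  O: 1

7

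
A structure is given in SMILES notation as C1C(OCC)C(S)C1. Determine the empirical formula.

C6H12OS

Atom tally by fragment:
  cyclobutane ring core → C:4 H:8
  (− 2 ring H displaced by substituents)
  + OC2H5 → C:2 H:5 O:1
  + SH → S:1 H:1
Element totals:
  C: 6
  H: 12
  O: 1
  S: 1
Molecular formula: C6H12OS.
gcd of subscripts (6, 12, 1, 1) = 1, so the empirical formula equals the molecular formula.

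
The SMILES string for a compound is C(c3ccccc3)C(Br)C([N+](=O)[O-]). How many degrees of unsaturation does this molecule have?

Atom tally by fragment:
  C6H5CH2 → C:7 H:7
  CH(Br) → C:1 H:1 Br:1
  CH2NO2 → C:1 H:2 N:1 O:2
Element totals:
  C: 9
  H: 10
  Br: 1
  N: 1
  O: 2
Molecular formula: C9H10BrNO2.
DoU = (2C + 2 + N − H − X) / 2 = (2·9 + 2 + 1 − 10 − 1) / 2 = 5.

5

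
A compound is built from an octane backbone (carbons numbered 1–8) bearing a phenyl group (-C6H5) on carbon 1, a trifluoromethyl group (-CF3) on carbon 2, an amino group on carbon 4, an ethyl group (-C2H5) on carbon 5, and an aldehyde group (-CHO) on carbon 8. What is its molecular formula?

C18H26F3NO

Atom tally by fragment:
  C6H5CH2 → C:7 H:7
  CH(CF3) → C:2 H:1 F:3
  CH2 → C:1 H:2
  CH(NH2) → C:1 H:3 N:1
  CH(C2H5) → C:3 H:6
  CH2 → C:1 H:2
  CH2 → C:1 H:2
  CH2CHO → C:2 H:3 O:1
Element totals:
  C: 18
  H: 26
  F: 3
  N: 1
  O: 1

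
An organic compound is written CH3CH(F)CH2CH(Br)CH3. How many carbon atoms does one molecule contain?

5

Atom tally by fragment:
  CH3 → C:1 H:3
  CH(F) → C:1 H:1 F:1
  CH2 → C:1 H:2
  CH(Br) → C:1 H:1 Br:1
  CH3 → C:1 H:3
Element totals:
  C: 5
  H: 10
  Br: 1
  F: 1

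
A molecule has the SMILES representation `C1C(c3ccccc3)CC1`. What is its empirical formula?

Atom tally by fragment:
  cyclobutane ring core → C:4 H:8
  (− 1 ring H displaced by substituents)
  + C6H5 → C:6 H:5
Element totals:
  C: 10
  H: 12
Molecular formula: C10H12.
gcd of subscripts = 2; dividing each by 2:
  C: 10/2 = 5
  H: 12/2 = 6

C5H6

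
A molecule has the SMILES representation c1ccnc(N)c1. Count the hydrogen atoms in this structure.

Atom tally by fragment:
  pyridine ring core → C:5 H:5 N:1
  (− 1 ring H displaced by substituents)
  + NH2 → N:1 H:2
Element totals:
  C: 5
  H: 6
  N: 2

6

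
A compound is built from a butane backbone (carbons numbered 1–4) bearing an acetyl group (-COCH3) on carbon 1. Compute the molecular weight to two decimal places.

Atom tally by fragment:
  CH3COCH2 → C:3 H:5 O:1
  CH2 → C:1 H:2
  CH2 → C:1 H:2
  CH3 → C:1 H:3
Element totals:
  C: 6
  H: 12
  O: 1
Molecular formula: C6H12O.
  M = 6(12.011) + 12(1.008) + 15.999
    = 72.066 + 12.096 + 15.999 = 100.161

100.16 g/mol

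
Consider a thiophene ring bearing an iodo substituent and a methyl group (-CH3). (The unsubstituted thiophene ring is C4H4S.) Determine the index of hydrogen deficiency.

3

Atom tally by fragment:
  thiophene ring core → C:4 H:4 S:1
  (− 2 ring H displaced by substituents)
  + I → I:1
  + CH3 → C:1 H:3
Element totals:
  C: 5
  H: 5
  I: 1
  S: 1
Molecular formula: C5H5IS.
DoU = (2C + 2 + N − H − X) / 2 = (2·5 + 2 + 0 − 5 − 1) / 2 = 3.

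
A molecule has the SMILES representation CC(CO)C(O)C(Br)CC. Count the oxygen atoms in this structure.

2

Atom tally by fragment:
  CH3 → C:1 H:3
  CH(CH2OH) → C:2 H:4 O:1
  CH(OH) → C:1 H:2 O:1
  CH(Br) → C:1 H:1 Br:1
  CH2 → C:1 H:2
  CH3 → C:1 H:3
Element totals:
  C: 7
  H: 15
  Br: 1
  O: 2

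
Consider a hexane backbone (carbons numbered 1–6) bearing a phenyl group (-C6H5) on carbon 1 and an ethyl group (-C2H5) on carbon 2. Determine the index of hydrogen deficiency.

4

Atom tally by fragment:
  C6H5CH2 → C:7 H:7
  CH(C2H5) → C:3 H:6
  CH2 → C:1 H:2
  CH2 → C:1 H:2
  CH2 → C:1 H:2
  CH3 → C:1 H:3
Element totals:
  C: 14
  H: 22
Molecular formula: C14H22.
DoU = (2C + 2 + N − H − X) / 2 = (2·14 + 2 + 0 − 22 − 0) / 2 = 4.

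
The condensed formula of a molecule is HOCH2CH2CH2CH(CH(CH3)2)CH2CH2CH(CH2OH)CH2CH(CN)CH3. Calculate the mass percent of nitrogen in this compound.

5.48%

Atom tally by fragment:
  HOCH2 → C:1 H:3 O:1
  CH2 → C:1 H:2
  CH2 → C:1 H:2
  CH(CH(CH3)2) → C:4 H:8
  CH2 → C:1 H:2
  CH2 → C:1 H:2
  CH(CH2OH) → C:2 H:4 O:1
  CH2 → C:1 H:2
  CH(CN) → C:2 H:1 N:1
  CH3 → C:1 H:3
Element totals:
  C: 15
  H: 29
  N: 1
  O: 2
Molecular formula: C15H29NO2.
Molar mass = 255.402 g/mol.
Mass from N: 1 × 14.007 = 14.007 g/mol.
%N = 14.007 / 255.402 × 100 = 5.48%.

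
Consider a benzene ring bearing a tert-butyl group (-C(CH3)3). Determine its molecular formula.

C10H14

Atom tally by fragment:
  benzene ring core → C:6 H:6
  (− 1 ring H displaced by substituents)
  + C(CH3)3 → C:4 H:9
Element totals:
  C: 10
  H: 14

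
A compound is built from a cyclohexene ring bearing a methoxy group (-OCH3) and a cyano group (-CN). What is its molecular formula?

C8H11NO

Atom tally by fragment:
  cyclohexene ring core → C:6 H:10
  (− 2 ring H displaced by substituents)
  + OCH3 → C:1 H:3 O:1
  + CN → C:1 N:1
Element totals:
  C: 8
  H: 11
  N: 1
  O: 1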